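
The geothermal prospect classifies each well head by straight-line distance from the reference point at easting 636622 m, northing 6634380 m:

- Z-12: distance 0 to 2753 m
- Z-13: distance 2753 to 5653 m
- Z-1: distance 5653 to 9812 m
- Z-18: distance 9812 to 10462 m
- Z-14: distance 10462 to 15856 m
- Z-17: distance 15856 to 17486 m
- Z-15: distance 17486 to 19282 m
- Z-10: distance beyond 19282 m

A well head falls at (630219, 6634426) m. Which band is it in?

Z-1

Distance = √((630219−636622)² + (6634426−6634380)²) = √(40998409.000 + 2116.000) = 6403.165 m.
5653 ≤ 6403.165 < 9812 → Z-1.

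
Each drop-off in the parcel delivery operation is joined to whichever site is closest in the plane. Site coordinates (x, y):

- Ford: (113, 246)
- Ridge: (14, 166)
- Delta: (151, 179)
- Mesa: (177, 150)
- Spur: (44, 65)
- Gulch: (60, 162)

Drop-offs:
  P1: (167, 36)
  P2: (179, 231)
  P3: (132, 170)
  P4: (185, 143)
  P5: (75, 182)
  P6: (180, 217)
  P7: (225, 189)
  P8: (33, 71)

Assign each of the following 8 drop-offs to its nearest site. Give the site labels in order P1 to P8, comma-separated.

Mesa, Delta, Delta, Mesa, Gulch, Delta, Mesa, Spur

P1 → Mesa (d²=13096.00)
P2 → Delta (d²=3488.00)
P3 → Delta (d²=442.00)
P4 → Mesa (d²=113.00)
P5 → Gulch (d²=625.00)
P6 → Delta (d²=2285.00)
P7 → Mesa (d²=3825.00)
P8 → Spur (d²=157.00)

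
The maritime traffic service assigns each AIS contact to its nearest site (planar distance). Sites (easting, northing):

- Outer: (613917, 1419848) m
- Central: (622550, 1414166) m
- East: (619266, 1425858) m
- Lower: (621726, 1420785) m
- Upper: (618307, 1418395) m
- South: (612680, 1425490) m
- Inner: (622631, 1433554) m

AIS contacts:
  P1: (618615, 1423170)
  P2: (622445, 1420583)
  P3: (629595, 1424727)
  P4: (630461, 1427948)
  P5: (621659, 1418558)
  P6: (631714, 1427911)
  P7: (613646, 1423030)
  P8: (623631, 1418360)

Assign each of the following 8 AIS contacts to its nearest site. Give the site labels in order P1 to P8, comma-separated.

East, Lower, Lower, Inner, Lower, Inner, South, Lower

P1 → East (d²=7649145.00)
P2 → Lower (d²=557765.00)
P3 → Lower (d²=77460525.00)
P4 → Inner (d²=92736136.00)
P5 → Lower (d²=4964018.00)
P6 → Inner (d²=114344338.00)
P7 → South (d²=6984756.00)
P8 → Lower (d²=9509650.00)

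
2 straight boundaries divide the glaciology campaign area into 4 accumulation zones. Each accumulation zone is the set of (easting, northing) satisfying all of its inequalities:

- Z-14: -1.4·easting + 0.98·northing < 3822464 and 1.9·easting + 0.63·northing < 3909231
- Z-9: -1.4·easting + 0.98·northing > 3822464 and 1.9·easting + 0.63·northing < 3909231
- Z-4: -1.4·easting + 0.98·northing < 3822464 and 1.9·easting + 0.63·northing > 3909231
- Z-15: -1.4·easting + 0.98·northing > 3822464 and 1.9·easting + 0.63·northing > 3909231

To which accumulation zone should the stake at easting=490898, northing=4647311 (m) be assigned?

Z-9

-1.4·490898 + 0.98·4647311 = 3867107.580, which is > 3822464
1.9·490898 + 0.63·4647311 = 3860512.130, which is < 3909231
This sign pattern matches Z-9.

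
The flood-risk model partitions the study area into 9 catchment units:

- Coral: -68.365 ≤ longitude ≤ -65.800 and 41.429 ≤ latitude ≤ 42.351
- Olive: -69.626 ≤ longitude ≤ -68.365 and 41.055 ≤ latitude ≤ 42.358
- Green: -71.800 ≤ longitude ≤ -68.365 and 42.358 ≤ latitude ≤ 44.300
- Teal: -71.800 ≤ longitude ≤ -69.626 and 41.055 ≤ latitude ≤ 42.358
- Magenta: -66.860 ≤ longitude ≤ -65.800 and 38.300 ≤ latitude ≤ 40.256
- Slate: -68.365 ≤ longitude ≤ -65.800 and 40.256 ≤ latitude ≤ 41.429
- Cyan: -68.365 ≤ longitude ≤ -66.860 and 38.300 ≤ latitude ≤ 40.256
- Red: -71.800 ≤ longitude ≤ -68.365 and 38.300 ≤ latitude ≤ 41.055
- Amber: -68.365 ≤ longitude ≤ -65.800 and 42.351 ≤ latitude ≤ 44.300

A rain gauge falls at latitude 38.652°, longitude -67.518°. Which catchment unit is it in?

Cyan

The point has longitude = -67.518 and latitude = 38.652.
Only Cyan satisfies -68.365 ≤ longitude ≤ -66.860 and 38.300 ≤ latitude ≤ 40.256.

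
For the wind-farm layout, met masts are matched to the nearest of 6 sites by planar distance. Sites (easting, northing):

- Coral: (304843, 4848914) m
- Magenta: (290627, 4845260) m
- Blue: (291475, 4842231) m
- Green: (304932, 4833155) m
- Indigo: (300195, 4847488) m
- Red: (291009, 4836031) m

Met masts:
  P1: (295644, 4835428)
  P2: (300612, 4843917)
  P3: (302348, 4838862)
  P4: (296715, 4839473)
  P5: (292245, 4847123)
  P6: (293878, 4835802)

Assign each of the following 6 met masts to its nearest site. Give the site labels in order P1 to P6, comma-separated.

P1 → Red (d²=21846834.00)
P2 → Indigo (d²=12925930.00)
P3 → Green (d²=39246905.00)
P4 → Blue (d²=35064164.00)
P5 → Magenta (d²=6088693.00)
P6 → Red (d²=8283602.00)

Red, Indigo, Green, Blue, Magenta, Red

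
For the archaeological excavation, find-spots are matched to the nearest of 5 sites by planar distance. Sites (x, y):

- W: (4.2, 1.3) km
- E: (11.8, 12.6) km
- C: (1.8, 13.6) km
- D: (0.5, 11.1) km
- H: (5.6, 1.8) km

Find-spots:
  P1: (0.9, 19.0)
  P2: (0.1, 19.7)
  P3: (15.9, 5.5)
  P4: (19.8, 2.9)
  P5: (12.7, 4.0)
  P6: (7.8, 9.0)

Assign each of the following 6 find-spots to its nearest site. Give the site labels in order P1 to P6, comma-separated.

P1 → C (d²=29.97)
P2 → C (d²=40.10)
P3 → E (d²=67.22)
P4 → E (d²=158.09)
P5 → H (d²=55.25)
P6 → E (d²=28.96)

C, C, E, E, H, E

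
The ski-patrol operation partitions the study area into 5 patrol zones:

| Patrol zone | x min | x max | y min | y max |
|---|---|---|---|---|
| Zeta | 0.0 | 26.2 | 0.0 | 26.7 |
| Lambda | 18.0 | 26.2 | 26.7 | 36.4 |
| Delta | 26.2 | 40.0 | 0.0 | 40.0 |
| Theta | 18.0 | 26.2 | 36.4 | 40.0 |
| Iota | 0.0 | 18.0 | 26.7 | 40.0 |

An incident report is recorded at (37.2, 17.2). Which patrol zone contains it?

Delta

The point has x = 37.2 and y = 17.2.
Only Delta satisfies 26.2 ≤ x ≤ 40.0 and 0.0 ≤ y ≤ 40.0.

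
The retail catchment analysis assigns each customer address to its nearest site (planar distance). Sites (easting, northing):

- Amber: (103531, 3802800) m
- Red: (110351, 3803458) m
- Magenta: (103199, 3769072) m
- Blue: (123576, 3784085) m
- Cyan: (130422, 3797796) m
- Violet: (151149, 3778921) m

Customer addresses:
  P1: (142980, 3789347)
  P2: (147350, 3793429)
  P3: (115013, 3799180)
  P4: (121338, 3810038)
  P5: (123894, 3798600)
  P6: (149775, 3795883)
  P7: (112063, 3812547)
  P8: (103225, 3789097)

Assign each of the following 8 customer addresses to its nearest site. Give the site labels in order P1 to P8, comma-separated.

Violet, Violet, Red, Red, Cyan, Violet, Red, Amber

P1 → Violet (d²=175434037.00)
P2 → Violet (d²=224914465.00)
P3 → Red (d²=40035528.00)
P4 → Red (d²=164010569.00)
P5 → Cyan (d²=43261200.00)
P6 → Violet (d²=289597320.00)
P7 → Red (d²=85540865.00)
P8 → Amber (d²=187865845.00)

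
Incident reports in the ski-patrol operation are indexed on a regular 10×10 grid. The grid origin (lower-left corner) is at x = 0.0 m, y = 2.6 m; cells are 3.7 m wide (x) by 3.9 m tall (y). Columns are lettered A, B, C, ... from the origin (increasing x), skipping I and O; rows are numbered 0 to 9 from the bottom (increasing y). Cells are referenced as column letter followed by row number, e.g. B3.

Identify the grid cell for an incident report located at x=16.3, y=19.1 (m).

Column index: ⌊(16.3 − 0.0) / 3.7⌋ = ⌊4.405⌋ = 4 → column E
Row offset from origin: ⌊(19.1 − 2.6) / 3.9⌋ = ⌊4.231⌋ = 4 → row 4

E4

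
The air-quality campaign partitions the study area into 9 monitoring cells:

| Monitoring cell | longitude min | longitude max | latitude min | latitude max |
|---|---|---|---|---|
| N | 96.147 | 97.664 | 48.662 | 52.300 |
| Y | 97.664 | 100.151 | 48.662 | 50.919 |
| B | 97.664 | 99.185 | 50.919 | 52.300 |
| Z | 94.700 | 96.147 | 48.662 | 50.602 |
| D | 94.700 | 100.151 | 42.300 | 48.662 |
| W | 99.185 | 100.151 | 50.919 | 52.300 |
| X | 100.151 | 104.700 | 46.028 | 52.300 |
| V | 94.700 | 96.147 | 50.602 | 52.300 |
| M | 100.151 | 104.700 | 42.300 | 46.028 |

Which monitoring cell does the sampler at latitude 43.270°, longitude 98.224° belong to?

The point has longitude = 98.224 and latitude = 43.270.
Only D satisfies 94.700 ≤ longitude ≤ 100.151 and 42.300 ≤ latitude ≤ 48.662.

D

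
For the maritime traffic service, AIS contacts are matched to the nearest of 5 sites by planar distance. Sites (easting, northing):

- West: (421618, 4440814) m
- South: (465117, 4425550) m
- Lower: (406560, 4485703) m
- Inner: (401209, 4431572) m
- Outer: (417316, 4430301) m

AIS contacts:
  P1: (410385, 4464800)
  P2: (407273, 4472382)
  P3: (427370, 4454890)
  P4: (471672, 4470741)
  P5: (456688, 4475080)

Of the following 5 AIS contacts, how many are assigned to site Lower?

P1 → Lower
P2 → Lower
P3 → West
P4 → South
P5 → West
2 of the 5 go to Lower.

2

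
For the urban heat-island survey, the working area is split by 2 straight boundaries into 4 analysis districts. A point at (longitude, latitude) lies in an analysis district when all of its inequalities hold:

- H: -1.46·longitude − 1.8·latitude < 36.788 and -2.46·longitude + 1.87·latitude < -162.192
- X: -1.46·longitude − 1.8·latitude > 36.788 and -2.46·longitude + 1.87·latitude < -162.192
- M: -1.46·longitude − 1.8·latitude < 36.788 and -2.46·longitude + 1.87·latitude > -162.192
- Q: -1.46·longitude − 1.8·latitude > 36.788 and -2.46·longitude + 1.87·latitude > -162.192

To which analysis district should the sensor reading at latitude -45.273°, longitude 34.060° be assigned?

H

-1.46·34.060 − 1.8·-45.273 = 31.764, which is < 36.788
-2.46·34.060 + 1.87·-45.273 = -168.448, which is < -162.192
This sign pattern matches H.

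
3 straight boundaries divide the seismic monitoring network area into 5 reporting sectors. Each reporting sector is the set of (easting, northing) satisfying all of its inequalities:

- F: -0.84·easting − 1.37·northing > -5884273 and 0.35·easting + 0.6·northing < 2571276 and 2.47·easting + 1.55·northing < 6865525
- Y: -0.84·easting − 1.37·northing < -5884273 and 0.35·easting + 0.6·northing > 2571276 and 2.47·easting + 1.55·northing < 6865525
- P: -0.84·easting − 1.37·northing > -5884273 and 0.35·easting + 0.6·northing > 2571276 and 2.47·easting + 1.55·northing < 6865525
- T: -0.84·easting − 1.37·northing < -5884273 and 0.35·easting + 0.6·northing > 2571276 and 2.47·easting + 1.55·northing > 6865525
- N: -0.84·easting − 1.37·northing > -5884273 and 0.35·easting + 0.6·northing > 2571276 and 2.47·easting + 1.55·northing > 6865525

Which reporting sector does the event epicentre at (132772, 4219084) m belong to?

-0.84·132772 − 1.37·4219084 = -5891673.560, which is < -5884273
0.35·132772 + 0.6·4219084 = 2577920.600, which is > 2571276
2.47·132772 + 1.55·4219084 = 6867527.040, which is > 6865525
This sign pattern matches T.

T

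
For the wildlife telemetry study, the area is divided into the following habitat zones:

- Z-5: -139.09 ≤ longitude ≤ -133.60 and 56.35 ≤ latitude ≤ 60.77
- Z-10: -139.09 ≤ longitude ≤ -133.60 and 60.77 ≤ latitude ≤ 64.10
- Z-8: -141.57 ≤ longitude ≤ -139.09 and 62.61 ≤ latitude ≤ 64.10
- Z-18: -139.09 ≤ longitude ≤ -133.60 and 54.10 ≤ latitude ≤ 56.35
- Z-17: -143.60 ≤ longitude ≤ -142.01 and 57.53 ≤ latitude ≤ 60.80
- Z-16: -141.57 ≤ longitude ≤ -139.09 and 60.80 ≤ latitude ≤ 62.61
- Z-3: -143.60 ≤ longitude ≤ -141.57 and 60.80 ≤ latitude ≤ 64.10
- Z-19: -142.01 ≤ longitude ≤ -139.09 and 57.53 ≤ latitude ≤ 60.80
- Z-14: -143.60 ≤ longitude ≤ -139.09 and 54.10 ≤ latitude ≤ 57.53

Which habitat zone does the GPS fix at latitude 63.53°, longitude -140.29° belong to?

Z-8

The point has longitude = -140.29 and latitude = 63.53.
Only Z-8 satisfies -141.57 ≤ longitude ≤ -139.09 and 62.61 ≤ latitude ≤ 64.10.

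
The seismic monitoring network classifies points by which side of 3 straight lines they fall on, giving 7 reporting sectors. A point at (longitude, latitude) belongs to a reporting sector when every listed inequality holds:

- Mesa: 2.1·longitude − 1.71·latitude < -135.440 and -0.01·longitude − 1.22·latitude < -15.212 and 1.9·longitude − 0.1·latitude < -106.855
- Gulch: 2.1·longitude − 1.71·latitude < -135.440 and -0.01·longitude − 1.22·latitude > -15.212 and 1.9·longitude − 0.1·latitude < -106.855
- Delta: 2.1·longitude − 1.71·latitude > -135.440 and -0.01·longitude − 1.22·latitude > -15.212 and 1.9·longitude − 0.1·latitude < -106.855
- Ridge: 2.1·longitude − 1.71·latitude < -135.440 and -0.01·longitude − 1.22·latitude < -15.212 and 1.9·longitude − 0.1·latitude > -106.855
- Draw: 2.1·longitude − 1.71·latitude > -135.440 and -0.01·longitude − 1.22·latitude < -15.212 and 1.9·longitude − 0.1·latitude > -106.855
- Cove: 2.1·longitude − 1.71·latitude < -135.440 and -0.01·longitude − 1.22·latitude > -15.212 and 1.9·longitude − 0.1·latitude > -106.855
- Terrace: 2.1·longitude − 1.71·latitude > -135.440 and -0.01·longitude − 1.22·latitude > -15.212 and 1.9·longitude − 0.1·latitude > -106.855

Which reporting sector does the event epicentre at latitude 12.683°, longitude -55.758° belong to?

Gulch

2.1·-55.758 − 1.71·12.683 = -138.780, which is < -135.440
-0.01·-55.758 − 1.22·12.683 = -14.916, which is > -15.212
1.9·-55.758 − 0.1·12.683 = -107.209, which is < -106.855
This sign pattern matches Gulch.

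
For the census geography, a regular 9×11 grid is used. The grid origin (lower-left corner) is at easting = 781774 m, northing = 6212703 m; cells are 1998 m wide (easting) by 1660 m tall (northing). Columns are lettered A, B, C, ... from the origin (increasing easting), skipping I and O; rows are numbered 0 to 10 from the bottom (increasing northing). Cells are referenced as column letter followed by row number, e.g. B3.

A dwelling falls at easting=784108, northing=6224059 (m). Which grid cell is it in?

B6

Column index: ⌊(784108 − 781774) / 1998⌋ = ⌊1.168⌋ = 1 → column B
Row offset from origin: ⌊(6224059 − 6212703) / 1660⌋ = ⌊6.841⌋ = 6 → row 6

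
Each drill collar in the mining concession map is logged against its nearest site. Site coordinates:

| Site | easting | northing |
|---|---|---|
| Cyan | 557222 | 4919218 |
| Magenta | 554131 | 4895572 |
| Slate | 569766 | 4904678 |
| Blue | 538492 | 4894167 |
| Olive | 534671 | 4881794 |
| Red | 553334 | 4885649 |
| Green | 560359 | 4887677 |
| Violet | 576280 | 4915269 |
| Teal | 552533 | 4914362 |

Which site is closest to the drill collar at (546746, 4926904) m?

Squared distances to each site:
Cyan: 168821172.000; Magenta: 1036232449.000; Slate: 1023915476.000; Blue: 1139839685.000; Olive: 2180717725.000; Red: 1745376769.000; Green: 1724071298.000; Violet: 1007630381.000; Teal: 190791133.000.
Minimum at Cyan.

Cyan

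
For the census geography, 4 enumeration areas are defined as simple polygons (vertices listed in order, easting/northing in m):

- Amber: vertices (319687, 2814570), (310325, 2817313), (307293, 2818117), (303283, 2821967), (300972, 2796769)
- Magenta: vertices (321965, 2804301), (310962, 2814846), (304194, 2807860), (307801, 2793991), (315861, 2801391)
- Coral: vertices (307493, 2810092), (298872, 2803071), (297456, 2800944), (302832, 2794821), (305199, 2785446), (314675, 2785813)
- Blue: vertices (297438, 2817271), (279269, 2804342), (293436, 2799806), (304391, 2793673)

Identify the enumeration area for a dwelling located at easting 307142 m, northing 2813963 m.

Amber

Cast a ray rightward from (307142, 2813963). For each polygon, the edges (by vertex number in listed order) whose endpoints lie on opposite sides of northing = 2813963, where each meets that height, and whether that is right or left of the point:
Amber: 4–5 at easting≈302548.9 (left), 5–1 at easting≈319048.8 (right) → 1 crossing.
Magenta: 1–2 at easting≈311883.4 (right), 2–3 at easting≈310106.6 (right) → 2 crossings.
Coral: no edge straddles that height → 0 crossings.
Blue: 1–2 at easting≈292789.3 (left), 4–1 at easting≈298412.7 (left) → 0 crossings.
Only Amber has an odd count, so the point is inside Amber.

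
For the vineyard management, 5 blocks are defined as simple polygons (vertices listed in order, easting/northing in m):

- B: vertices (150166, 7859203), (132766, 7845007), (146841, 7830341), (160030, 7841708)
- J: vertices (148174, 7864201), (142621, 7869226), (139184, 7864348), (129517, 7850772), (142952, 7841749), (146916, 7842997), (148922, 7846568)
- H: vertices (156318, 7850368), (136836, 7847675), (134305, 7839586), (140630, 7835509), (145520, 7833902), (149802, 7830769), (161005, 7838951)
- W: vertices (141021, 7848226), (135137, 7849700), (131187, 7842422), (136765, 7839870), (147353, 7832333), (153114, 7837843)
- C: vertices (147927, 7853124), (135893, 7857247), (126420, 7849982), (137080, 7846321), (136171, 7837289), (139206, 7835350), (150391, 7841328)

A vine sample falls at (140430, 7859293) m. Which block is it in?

J

Cast a ray rightward from (140430, 7859293). For each polygon, the edges (by vertex number in listed order) whose endpoints lie on opposite sides of northing = 7859293, where each meets that height, and whether that is right or left of the point:
B: no edge straddles that height → 0 crossings.
J: 3–4 at easting≈135584.5 (left), 7–1 at easting≈148382.2 (right) → 1 crossing.
H: no edge straddles that height → 0 crossings.
W: no edge straddles that height → 0 crossings.
C: no edge straddles that height → 0 crossings.
Only J has an odd count, so the point is inside J.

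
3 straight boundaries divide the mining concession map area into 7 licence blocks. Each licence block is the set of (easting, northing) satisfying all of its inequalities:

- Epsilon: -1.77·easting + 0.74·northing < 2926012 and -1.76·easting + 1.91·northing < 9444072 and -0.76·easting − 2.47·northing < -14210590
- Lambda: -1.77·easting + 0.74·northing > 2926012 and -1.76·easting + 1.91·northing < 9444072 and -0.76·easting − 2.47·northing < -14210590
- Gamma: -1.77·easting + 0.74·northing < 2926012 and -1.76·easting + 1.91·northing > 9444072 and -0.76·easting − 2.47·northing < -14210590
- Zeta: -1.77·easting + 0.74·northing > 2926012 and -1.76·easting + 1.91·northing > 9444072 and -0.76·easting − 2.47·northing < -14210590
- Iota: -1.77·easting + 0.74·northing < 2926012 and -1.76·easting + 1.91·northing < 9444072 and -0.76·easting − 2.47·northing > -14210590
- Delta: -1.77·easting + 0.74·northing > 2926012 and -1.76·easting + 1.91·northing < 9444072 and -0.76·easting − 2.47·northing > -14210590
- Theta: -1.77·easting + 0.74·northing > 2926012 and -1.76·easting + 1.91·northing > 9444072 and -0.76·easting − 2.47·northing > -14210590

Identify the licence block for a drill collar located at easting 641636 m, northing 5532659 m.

-1.77·641636 + 0.74·5532659 = 2958471.940, which is > 2926012
-1.76·641636 + 1.91·5532659 = 9438099.330, which is < 9444072
-0.76·641636 − 2.47·5532659 = -14153311.090, which is > -14210590
This sign pattern matches Delta.

Delta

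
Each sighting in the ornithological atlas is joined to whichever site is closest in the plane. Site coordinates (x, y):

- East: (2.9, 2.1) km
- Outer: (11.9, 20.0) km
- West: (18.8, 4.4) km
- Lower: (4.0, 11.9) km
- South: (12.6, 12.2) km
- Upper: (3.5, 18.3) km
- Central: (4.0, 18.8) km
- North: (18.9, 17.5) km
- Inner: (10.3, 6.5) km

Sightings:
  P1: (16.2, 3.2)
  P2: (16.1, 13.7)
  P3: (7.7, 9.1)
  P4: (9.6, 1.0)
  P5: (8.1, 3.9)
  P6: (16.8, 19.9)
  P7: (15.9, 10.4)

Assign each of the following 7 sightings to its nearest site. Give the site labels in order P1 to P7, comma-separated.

West, South, Inner, Inner, Inner, North, South

P1 → West (d²=8.20)
P2 → South (d²=14.50)
P3 → Inner (d²=13.52)
P4 → Inner (d²=30.74)
P5 → Inner (d²=11.60)
P6 → North (d²=10.17)
P7 → South (d²=14.13)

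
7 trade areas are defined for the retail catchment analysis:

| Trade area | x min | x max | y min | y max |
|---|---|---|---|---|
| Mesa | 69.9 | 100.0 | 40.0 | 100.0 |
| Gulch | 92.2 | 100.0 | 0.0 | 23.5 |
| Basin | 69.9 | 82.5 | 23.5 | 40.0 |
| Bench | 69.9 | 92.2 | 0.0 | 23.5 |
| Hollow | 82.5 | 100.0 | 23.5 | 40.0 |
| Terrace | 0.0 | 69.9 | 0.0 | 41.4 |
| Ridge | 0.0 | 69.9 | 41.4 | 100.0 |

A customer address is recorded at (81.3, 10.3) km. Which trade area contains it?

Bench

The point has x = 81.3 and y = 10.3.
Only Bench satisfies 69.9 ≤ x ≤ 92.2 and 0.0 ≤ y ≤ 23.5.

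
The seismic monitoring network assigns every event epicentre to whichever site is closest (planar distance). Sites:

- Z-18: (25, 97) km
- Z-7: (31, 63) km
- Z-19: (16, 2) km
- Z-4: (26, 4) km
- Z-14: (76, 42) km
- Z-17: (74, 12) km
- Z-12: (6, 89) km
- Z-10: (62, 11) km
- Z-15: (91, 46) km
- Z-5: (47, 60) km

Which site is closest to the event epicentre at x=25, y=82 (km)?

Z-18

Squared distances to each site:
Z-18: 225.000; Z-7: 397.000; Z-19: 6481.000; Z-4: 6085.000; Z-14: 4201.000; Z-17: 7301.000; Z-12: 410.000; Z-10: 6410.000; Z-15: 5652.000; Z-5: 968.000.
Minimum at Z-18.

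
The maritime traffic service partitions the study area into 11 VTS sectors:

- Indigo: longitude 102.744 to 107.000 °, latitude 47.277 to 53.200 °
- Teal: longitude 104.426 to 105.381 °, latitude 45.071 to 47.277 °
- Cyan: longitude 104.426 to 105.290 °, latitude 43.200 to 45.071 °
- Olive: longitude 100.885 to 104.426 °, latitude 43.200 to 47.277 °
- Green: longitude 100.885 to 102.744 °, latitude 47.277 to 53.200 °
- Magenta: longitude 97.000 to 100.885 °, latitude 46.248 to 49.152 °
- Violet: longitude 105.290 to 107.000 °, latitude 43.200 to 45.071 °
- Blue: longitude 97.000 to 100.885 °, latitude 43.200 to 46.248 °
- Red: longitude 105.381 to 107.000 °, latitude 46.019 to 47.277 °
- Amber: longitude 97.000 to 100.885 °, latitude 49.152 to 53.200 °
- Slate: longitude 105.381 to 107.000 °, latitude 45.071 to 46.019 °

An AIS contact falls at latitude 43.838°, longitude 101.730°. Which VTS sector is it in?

Olive

The point has longitude = 101.730 and latitude = 43.838.
Only Olive satisfies 100.885 ≤ longitude ≤ 104.426 and 43.200 ≤ latitude ≤ 47.277.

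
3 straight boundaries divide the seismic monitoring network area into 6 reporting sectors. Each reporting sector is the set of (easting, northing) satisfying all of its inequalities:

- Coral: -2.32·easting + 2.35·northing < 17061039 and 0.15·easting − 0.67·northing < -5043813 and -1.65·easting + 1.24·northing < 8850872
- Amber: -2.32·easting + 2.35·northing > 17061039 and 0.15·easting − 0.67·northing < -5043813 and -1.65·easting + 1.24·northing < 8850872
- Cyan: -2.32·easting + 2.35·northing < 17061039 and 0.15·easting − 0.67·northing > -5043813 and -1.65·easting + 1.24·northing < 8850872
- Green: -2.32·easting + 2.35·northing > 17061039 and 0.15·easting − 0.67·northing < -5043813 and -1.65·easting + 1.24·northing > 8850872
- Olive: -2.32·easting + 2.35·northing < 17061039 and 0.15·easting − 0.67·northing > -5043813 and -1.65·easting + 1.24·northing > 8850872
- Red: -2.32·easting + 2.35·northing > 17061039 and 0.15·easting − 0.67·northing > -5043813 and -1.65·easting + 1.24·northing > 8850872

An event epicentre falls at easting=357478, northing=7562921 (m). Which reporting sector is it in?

-2.32·357478 + 2.35·7562921 = 16943515.390, which is < 17061039
0.15·357478 − 0.67·7562921 = -5013535.370, which is > -5043813
-1.65·357478 + 1.24·7562921 = 8788183.340, which is < 8850872
This sign pattern matches Cyan.

Cyan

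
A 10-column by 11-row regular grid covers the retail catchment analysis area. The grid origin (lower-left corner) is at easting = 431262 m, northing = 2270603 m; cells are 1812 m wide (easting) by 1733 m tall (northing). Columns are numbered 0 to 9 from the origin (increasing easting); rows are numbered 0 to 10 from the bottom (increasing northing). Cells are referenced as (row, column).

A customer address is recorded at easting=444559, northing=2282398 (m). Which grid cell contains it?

Column index: ⌊(444559 − 431262) / 1812⌋ = ⌊7.338⌋ = 7
Row offset from origin: ⌊(2282398 − 2270603) / 1733⌋ = ⌊6.806⌋ = 6 → row 6

(6, 7)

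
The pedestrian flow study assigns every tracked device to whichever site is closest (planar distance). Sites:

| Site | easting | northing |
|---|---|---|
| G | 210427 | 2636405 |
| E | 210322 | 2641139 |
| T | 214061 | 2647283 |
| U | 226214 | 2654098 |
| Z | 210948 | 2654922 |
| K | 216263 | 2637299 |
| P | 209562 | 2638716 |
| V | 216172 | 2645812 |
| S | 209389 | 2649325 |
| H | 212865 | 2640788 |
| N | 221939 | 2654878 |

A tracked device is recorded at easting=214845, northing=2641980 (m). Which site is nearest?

H

Squared distances to each site:
G: 50599349.000; E: 21164810.000; T: 28736465.000; U: 276100085.000; Z: 182681973.000; K: 23922485.000; P: 38563785.000; V: 16445153.000; S: 83716961.000; H: 5341264.000; N: 216683240.000.
Minimum at H.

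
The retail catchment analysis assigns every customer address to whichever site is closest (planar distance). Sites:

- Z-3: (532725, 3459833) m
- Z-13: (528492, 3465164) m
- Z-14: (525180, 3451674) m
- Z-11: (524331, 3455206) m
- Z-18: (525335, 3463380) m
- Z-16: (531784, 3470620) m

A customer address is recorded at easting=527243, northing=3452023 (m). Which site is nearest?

Z-14

Squared distances to each site:
Z-3: 91048424.000; Z-13: 174245882.000; Z-14: 4377770.000; Z-11: 18611233.000; Z-18: 132621913.000; Z-16: 366469090.000.
Minimum at Z-14.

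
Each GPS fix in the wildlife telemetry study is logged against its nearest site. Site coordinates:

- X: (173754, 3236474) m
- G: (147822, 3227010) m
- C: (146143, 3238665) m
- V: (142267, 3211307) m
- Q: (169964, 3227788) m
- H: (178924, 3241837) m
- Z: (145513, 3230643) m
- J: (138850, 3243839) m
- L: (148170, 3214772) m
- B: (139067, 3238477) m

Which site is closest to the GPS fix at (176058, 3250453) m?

Squared distances to each site:
X: 200720857.000; G: 1346845945.000; C: 1033864169.000; V: 2674240997.000; Q: 550839061.000; H: 82449412.000; Z: 1325433125.000; J: 1428180260.000; L: 2050874305.000; B: 1511758657.000.
Minimum at H.

H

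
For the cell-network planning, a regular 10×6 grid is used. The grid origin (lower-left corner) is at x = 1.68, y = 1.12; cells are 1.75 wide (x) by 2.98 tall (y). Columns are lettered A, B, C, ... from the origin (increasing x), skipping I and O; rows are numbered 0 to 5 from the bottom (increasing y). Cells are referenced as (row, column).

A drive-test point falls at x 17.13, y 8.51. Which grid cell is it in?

(2, J)

Column index: ⌊(17.13 − 1.68) / 1.75⌋ = ⌊8.829⌋ = 8 → column J
Row offset from origin: ⌊(8.51 − 1.12) / 2.98⌋ = ⌊2.480⌋ = 2 → row 2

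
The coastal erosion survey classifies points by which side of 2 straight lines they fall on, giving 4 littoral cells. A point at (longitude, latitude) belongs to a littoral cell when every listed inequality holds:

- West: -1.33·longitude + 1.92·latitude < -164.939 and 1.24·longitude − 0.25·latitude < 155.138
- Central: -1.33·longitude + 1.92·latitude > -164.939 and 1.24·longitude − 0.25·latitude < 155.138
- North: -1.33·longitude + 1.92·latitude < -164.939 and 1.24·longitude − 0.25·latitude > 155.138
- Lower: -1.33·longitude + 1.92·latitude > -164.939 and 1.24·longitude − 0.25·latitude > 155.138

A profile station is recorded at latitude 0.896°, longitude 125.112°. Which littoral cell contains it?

-1.33·125.112 + 1.92·0.896 = -164.679, which is > -164.939
1.24·125.112 − 0.25·0.896 = 154.915, which is < 155.138
This sign pattern matches Central.

Central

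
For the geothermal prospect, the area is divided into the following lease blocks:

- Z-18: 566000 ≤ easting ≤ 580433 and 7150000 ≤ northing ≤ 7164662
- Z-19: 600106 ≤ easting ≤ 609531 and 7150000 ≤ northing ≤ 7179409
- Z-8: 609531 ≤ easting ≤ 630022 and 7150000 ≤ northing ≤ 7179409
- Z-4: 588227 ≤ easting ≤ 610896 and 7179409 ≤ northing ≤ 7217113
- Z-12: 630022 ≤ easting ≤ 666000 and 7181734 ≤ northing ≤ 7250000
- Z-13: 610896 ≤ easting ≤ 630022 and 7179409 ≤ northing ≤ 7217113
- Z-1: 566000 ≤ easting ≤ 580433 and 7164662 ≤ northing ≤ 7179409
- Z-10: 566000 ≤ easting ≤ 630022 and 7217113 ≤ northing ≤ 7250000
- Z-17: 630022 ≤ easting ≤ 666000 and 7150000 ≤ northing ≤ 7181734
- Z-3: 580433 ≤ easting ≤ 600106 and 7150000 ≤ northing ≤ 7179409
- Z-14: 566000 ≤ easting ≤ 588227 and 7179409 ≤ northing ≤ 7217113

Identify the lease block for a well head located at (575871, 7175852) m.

The point has easting = 575871 and northing = 7175852.
Only Z-1 satisfies 566000 ≤ easting ≤ 580433 and 7164662 ≤ northing ≤ 7179409.

Z-1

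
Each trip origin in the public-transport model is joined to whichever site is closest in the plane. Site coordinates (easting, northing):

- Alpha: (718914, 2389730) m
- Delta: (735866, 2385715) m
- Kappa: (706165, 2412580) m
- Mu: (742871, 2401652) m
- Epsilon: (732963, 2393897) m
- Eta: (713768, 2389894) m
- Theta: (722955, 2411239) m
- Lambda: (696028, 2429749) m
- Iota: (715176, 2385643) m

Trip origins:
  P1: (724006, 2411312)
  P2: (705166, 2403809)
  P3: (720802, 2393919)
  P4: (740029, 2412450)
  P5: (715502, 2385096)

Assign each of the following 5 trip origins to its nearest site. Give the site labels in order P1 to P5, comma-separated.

Theta, Kappa, Alpha, Mu, Iota

P1 → Theta (d²=1109930.00)
P2 → Kappa (d²=77928442.00)
P3 → Alpha (d²=21112265.00)
P4 → Mu (d²=124673768.00)
P5 → Iota (d²=405485.00)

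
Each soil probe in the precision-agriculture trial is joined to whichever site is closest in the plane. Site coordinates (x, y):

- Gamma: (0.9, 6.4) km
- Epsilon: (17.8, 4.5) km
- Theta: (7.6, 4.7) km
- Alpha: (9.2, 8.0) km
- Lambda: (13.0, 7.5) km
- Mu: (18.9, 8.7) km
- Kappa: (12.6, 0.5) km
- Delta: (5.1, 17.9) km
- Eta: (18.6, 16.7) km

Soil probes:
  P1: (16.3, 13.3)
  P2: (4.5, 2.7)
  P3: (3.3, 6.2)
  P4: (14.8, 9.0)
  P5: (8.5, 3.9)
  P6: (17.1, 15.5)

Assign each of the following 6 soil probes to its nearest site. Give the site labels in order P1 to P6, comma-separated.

P1 → Eta (d²=16.85)
P2 → Theta (d²=13.61)
P3 → Gamma (d²=5.80)
P4 → Lambda (d²=5.49)
P5 → Theta (d²=1.45)
P6 → Eta (d²=3.69)

Eta, Theta, Gamma, Lambda, Theta, Eta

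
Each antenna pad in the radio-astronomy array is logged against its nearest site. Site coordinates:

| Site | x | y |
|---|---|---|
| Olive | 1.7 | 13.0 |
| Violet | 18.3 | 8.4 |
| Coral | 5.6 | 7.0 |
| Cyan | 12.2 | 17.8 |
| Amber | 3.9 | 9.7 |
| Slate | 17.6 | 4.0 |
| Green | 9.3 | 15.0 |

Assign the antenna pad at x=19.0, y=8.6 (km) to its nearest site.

Violet

Squared distances to each site:
Olive: 318.650; Violet: 0.530; Coral: 182.120; Cyan: 130.880; Amber: 229.220; Slate: 23.120; Green: 135.050.
Minimum at Violet.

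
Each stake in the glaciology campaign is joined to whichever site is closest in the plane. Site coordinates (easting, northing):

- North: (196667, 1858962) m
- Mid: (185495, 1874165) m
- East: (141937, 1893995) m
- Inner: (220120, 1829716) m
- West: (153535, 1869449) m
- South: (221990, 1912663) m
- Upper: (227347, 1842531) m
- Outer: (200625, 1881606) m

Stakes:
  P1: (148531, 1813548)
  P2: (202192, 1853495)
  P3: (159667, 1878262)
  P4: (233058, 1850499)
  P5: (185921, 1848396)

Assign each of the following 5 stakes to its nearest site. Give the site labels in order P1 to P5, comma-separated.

P1 → West (d²=3149961817.00)
P2 → North (d²=60413714.00)
P3 → West (d²=115270393.00)
P4 → Upper (d²=96104545.00)
P5 → North (d²=227116872.00)

West, North, West, Upper, North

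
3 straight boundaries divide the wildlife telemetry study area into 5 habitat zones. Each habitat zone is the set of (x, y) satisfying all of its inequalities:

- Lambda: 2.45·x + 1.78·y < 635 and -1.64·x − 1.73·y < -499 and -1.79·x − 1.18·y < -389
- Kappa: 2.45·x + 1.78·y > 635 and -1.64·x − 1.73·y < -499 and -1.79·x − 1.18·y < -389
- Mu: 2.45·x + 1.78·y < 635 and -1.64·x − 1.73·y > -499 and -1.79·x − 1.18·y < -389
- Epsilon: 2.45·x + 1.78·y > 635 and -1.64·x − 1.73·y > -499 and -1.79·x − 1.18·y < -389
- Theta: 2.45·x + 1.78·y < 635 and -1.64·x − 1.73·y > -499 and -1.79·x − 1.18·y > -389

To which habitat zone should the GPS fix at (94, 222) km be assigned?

2.45·94 + 1.78·222 = 625.460, which is < 635
-1.64·94 − 1.73·222 = -538.220, which is < -499
-1.79·94 − 1.18·222 = -430.220, which is < -389
This sign pattern matches Lambda.

Lambda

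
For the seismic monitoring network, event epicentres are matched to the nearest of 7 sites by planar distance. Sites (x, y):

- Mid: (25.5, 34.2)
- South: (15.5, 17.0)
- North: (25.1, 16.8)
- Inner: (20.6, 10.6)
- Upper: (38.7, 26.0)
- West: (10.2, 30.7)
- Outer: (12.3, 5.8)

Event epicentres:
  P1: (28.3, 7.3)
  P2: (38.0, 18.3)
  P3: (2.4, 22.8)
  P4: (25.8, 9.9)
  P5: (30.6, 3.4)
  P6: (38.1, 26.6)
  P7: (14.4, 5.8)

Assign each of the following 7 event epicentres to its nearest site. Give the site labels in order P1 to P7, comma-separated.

P1 → Inner (d²=70.18)
P2 → Upper (d²=59.78)
P3 → West (d²=123.25)
P4 → Inner (d²=27.53)
P5 → Inner (d²=151.84)
P6 → Upper (d²=0.72)
P7 → Outer (d²=4.41)

Inner, Upper, West, Inner, Inner, Upper, Outer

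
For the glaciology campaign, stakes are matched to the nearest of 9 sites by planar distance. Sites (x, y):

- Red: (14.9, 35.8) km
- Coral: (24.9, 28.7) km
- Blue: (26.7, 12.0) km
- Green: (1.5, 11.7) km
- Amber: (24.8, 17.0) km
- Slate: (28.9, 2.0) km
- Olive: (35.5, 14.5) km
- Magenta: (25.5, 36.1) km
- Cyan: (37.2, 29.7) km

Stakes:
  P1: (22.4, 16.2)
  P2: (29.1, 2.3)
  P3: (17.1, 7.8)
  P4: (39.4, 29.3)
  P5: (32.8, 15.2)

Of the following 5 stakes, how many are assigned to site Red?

P1 → Amber
P2 → Slate
P3 → Blue
P4 → Cyan
P5 → Olive
0 of the 5 go to Red.

0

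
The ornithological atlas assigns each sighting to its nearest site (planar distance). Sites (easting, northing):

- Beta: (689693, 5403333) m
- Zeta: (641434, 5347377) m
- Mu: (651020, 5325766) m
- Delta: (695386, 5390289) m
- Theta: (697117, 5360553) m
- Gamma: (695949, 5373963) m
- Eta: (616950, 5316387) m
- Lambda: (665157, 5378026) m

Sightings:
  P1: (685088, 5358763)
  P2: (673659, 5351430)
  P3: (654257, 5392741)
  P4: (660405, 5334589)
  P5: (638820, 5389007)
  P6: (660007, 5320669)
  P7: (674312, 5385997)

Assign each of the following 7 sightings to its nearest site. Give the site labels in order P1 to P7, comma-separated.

P1 → Theta (d²=147900941.00)
P2 → Theta (d²=633506893.00)
P3 → Lambda (d²=335341225.00)
P4 → Mu (d²=165923554.00)
P5 → Lambda (d²=814219930.00)
P6 → Mu (d²=106745578.00)
P7 → Lambda (d²=147350866.00)

Theta, Theta, Lambda, Mu, Lambda, Mu, Lambda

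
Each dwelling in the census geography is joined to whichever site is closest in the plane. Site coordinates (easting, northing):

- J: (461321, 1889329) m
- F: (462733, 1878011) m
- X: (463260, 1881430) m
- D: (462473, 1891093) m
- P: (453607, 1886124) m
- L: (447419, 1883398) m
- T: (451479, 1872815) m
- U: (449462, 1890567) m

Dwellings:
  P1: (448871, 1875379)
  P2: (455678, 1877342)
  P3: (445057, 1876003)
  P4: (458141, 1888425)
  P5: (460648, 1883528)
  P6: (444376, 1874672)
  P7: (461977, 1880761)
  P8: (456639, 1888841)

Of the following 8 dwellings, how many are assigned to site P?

P1 → T
P2 → T
P3 → T
P4 → J
P5 → X
P6 → T
P7 → X
P8 → P
1 of the 8 goes to P.

1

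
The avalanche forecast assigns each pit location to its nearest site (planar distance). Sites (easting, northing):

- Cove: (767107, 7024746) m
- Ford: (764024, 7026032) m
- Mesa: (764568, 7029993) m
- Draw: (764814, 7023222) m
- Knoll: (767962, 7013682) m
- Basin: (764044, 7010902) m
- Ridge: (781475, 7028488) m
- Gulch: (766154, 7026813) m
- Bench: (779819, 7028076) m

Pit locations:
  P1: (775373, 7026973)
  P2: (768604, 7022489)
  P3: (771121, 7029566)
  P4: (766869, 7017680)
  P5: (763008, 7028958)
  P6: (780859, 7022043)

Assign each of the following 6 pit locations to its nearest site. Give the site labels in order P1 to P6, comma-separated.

P1 → Bench (d²=20983525.00)
P2 → Cove (d²=7335058.00)
P3 → Gulch (d²=32250098.00)
P4 → Knoll (d²=17178653.00)
P5 → Mesa (d²=3504825.00)
P6 → Bench (d²=37478689.00)

Bench, Cove, Gulch, Knoll, Mesa, Bench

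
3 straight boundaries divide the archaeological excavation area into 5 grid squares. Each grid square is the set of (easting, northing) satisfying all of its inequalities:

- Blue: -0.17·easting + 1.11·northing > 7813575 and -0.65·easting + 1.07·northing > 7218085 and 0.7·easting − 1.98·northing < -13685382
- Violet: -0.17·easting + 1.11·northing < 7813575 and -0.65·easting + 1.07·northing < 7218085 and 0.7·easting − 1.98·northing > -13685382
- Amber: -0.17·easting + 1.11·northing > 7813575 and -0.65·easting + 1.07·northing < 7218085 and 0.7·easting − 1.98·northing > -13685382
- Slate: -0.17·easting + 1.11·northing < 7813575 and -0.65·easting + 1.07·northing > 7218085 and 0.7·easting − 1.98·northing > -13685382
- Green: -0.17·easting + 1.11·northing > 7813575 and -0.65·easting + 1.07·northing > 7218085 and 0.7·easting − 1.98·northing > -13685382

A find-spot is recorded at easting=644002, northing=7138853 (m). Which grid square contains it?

-0.17·644002 + 1.11·7138853 = 7814646.490, which is > 7813575
-0.65·644002 + 1.07·7138853 = 7219971.410, which is > 7218085
0.7·644002 − 1.98·7138853 = -13684127.540, which is > -13685382
This sign pattern matches Green.

Green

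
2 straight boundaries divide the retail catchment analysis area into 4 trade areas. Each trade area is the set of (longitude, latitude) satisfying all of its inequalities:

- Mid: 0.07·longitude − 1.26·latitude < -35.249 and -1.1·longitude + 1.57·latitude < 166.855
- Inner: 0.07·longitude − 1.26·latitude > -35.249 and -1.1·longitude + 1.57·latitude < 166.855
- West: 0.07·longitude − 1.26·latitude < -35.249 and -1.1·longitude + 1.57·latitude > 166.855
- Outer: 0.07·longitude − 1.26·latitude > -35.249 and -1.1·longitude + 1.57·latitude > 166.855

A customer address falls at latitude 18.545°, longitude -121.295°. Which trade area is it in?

Inner

0.07·-121.295 − 1.26·18.545 = -31.857, which is > -35.249
-1.1·-121.295 + 1.57·18.545 = 162.540, which is < 166.855
This sign pattern matches Inner.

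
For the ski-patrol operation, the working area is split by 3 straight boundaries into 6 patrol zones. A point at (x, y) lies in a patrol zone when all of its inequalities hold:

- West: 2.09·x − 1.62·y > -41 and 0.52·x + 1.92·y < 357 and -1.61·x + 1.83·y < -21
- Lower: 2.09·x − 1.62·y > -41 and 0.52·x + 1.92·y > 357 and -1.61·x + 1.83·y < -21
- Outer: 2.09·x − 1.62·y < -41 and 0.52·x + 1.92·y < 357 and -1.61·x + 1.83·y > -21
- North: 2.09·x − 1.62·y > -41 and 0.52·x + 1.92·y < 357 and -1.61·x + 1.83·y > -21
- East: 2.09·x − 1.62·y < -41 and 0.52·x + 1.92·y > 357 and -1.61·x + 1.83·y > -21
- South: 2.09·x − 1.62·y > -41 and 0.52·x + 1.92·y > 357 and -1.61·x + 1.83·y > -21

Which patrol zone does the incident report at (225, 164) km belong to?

Lower

2.09·225 − 1.62·164 = 204.570, which is > -41
0.52·225 + 1.92·164 = 431.880, which is > 357
-1.61·225 + 1.83·164 = -62.130, which is < -21
This sign pattern matches Lower.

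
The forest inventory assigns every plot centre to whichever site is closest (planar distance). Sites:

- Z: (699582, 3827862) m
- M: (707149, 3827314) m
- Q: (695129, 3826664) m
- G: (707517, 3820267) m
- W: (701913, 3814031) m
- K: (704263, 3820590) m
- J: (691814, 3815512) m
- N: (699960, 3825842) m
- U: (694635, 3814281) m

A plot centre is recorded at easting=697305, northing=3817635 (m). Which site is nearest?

Squared distances to each site:
Z: 109776258.000; M: 190587377.000; Q: 86257817.000; G: 111212368.000; W: 34222480.000; K: 57145789.000; J: 34658210.000; N: 74403874.000; U: 18378216.000.
Minimum at U.

U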